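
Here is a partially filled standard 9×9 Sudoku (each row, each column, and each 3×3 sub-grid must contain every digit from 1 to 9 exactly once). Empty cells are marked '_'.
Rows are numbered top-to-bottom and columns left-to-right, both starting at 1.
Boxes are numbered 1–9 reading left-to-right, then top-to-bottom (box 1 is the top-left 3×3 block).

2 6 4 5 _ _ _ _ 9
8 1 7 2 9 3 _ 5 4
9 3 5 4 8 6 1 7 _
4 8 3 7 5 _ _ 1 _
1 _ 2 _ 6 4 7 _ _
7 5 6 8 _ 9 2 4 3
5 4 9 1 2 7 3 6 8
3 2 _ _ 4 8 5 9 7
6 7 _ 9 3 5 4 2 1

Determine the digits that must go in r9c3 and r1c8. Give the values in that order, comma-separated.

For r9c3:
  Row 9 already contains {1, 2, 3, 4, 5, 6, 7, 9}.
  Column 3 already contains {2, 3, 4, 5, 6, 7, 9}.
  Its 3×3 block (box 7) already contains {2, 3, 4, 5, 6, 7, 9}.
  The only value from 1–9 not eliminated is 8, so r9c3 = 8.
For r1c8:
  Consider where 3 can go in box 3.
  r1c7 is out (column 7 already has a 3).
  r2c7 is out (row 2 already has a 3).
  r3c9 is out (row 3 already has a 3).
  So the only cell in box 3 that can hold 3 is r1c8.
  So r1c8 = 3.

8,3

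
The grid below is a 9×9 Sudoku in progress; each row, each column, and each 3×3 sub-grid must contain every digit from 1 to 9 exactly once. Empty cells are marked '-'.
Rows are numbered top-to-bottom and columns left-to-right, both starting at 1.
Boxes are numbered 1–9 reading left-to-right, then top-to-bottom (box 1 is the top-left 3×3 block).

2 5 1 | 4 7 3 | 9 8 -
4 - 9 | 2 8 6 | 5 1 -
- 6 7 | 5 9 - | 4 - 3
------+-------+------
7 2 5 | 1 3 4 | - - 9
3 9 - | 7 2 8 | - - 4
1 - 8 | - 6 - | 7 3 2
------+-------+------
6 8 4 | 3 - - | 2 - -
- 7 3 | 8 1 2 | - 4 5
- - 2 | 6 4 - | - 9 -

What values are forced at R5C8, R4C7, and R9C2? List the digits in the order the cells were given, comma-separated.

For R5C8:
  Consider where 5 can go in column 8.
  R3C8 is out (row 3 already has a 5).
  R4C8 is out (row 4 already has a 5).
  R7C8 is out (box 9 already has a 5).
  So the only cell in column 8 that can hold 5 is R5C8.
  So R5C8 = 5.
For R4C7:
  Consider where 8 can go in box 6.
  R4C8 is out (column 8 already has a 8).
  R5C7 is out (row 5 already has a 8).
  R5C8 is out (row 5 already has a 8).
  So the only cell in box 6 that can hold 8 is R4C7.
  So R4C7 = 8.
For R9C2:
  Row 9 already contains {2, 4, 6, 9}.
  Column 2 already contains {2, 5, 6, 7, 8, 9}.
  Its 3×3 block (box 7) already contains {2, 3, 4, 6, 7, 8}.
  The only value from 1–9 not eliminated is 1, so R9C2 = 1.

5,8,1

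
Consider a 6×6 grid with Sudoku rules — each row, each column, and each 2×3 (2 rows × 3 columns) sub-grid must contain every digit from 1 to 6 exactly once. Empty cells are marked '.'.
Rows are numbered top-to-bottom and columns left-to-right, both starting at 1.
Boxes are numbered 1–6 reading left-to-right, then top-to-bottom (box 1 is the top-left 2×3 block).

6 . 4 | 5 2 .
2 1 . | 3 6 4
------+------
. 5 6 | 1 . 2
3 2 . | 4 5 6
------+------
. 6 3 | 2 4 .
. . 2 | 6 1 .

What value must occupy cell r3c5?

3

Row 3 already contains {1, 2, 5, 6}.
Column 5 already contains {1, 2, 4, 5, 6}.
Its 2×3 block (box 4) already contains {1, 2, 4, 5, 6}.
The only value from 1–6 not eliminated is 3, so r3c5 = 3.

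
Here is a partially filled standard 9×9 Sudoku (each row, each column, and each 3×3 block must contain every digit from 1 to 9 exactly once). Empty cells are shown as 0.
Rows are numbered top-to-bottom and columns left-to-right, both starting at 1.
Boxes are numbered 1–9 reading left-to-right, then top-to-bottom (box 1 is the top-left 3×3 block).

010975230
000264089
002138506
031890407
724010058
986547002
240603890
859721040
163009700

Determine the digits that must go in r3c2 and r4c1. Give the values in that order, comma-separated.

9,5

For r3c2:
  Consider where 9 can go in row 3.
  r3c1 is out (column 1 already has a 9).
  r3c8 is out (column 8 already has a 9).
  So the only cell in row 3 that can hold 9 is r3c2.
  So r3c2 = 9.
For r4c1:
  Row 4 already contains {1, 3, 4, 7, 8, 9}.
  Column 1 already contains {1, 2, 7, 8, 9}.
  Its 3×3 block (box 4) already contains {1, 2, 3, 4, 6, 7, 8, 9}.
  The only value from 1–9 not eliminated is 5, so r4c1 = 5.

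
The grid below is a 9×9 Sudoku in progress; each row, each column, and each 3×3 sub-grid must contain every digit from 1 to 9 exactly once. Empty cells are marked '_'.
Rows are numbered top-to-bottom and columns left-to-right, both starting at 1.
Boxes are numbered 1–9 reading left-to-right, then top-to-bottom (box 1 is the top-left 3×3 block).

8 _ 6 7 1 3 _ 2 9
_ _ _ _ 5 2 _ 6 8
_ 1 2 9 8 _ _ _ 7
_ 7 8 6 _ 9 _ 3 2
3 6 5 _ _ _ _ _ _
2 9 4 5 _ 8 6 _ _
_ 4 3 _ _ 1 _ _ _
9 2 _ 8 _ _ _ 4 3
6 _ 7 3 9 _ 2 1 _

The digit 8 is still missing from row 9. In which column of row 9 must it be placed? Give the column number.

Consider where 8 can go in row 9.
r9c6 is out (column 6 already has a 8).
r9c9 is out (column 9 already has a 8).
So the only cell in row 9 that can hold 8 is r9c2.
That is column 2.

2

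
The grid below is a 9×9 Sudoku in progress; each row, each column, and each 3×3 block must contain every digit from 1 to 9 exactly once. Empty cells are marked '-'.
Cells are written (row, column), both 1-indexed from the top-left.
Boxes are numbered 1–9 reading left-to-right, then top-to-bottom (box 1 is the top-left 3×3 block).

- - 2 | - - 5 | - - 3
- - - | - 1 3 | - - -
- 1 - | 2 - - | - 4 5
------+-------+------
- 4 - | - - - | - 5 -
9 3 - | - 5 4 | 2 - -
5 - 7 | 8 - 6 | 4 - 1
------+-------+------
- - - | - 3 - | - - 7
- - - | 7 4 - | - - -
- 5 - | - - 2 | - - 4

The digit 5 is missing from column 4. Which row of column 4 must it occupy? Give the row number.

Consider where 5 can go in column 4.
(1,4) is out (row 1 already has a 5).
(2,4) is out (box 2 already has a 5).
(4,4) is out (row 4 already has a 5).
(5,4) is out (row 5 already has a 5).
(9,4) is out (row 9 already has a 5).
So the only cell in column 4 that can hold 5 is (7,4).
That is row 7.

7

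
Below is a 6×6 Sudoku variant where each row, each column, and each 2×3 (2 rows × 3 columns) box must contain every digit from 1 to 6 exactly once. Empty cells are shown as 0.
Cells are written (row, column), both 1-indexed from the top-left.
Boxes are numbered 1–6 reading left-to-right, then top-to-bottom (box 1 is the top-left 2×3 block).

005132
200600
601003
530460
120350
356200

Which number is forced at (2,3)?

3

Cell (2,3) itself could take any of {3, 4} by direct elimination.
Consider where 3 can go in box 1.
(1,1) is out (row 1 already has a 3).
(1,2) is out (row 1 already has a 3).
(2,2) is out (column 2 already has a 3).
So the only cell in box 1 that can hold 3 is (2,3).
Therefore (2,3) = 3.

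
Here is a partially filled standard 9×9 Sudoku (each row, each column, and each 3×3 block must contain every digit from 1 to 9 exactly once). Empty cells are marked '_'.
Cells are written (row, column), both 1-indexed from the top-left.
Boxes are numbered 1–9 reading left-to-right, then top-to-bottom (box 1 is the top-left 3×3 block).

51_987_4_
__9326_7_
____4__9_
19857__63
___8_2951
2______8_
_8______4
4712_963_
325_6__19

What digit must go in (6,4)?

6

Cell (6,4) itself could take any of {1, 4, 6} by direct elimination.
Consider where 6 can go in column 4.
(3,4) is out (box 2 already has a 6).
(7,4) is out (box 8 already has a 6).
(9,4) is out (row 9 already has a 6).
So the only cell in column 4 that can hold 6 is (6,4).
Therefore (6,4) = 6.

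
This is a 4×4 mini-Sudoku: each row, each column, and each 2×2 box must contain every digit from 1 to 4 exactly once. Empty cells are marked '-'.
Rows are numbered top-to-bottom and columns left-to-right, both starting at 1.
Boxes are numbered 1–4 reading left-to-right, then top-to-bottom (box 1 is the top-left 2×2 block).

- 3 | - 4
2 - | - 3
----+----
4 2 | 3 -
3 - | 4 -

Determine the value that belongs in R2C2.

4

Cell R2C2 itself could take any of {1, 4} by direct elimination.
Consider where 4 can go in column 2.
R4C2 is out (row 4 already has a 4).
So the only cell in column 2 that can hold 4 is R2C2.
Therefore R2C2 = 4.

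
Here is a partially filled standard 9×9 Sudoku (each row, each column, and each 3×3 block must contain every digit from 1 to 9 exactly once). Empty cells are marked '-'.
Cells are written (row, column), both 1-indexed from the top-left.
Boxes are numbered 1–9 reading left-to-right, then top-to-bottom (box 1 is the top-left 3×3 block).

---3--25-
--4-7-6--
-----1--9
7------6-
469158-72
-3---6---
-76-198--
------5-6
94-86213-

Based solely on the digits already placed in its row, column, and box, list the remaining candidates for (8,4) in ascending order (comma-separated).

4,7

Row 8 already contains {5, 6}.
Column 4 already contains {1, 3, 8}.
Its 3×3 block (box 8) already contains {1, 2, 6, 8, 9}.
Removing those from 1–9 leaves {4, 7} as the candidates for (8,4).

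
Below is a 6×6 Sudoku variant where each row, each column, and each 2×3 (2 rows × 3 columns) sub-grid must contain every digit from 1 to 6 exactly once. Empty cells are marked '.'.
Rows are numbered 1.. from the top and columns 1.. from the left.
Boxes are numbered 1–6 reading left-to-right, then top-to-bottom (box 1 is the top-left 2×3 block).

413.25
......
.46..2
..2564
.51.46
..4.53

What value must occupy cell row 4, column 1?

Cell row 4, column 1 itself could take any of {1, 3} by direct elimination.
Consider where 1 can go in row 4.
row 4, column 2 is out (column 2 already has a 1).
So the only cell in row 4 that can hold 1 is row 4, column 1.
Therefore row 4, column 1 = 1.

1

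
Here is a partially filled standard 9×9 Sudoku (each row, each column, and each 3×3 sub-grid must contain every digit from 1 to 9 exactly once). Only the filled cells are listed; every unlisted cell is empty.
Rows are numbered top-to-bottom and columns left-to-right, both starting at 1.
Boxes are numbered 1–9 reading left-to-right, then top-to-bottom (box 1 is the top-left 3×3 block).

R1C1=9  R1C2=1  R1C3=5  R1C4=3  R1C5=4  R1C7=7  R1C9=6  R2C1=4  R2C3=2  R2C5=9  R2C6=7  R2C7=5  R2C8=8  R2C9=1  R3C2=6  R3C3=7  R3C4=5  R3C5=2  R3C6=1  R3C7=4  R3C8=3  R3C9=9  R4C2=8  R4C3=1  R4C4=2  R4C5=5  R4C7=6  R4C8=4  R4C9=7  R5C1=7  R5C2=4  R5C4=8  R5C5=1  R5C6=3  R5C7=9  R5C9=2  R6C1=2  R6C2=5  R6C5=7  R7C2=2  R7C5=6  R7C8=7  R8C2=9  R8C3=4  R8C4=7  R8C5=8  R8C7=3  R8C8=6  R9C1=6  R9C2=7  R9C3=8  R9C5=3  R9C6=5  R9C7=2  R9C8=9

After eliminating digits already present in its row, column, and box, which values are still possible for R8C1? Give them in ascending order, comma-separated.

1,5

Row 8 already contains {3, 4, 6, 7, 8, 9}.
Column 1 already contains {2, 4, 6, 7, 9}.
Its 3×3 block (box 7) already contains {2, 4, 6, 7, 8, 9}.
Removing those from 1–9 leaves {1, 5} as the candidates for R8C1.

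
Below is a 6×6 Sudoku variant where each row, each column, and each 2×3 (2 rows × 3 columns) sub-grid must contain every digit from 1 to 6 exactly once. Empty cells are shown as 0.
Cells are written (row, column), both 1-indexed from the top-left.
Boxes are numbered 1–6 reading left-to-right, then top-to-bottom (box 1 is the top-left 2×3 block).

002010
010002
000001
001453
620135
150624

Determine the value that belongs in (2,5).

4

Cell (2,5) itself could take any of {4, 6} by direct elimination.
Consider where 4 can go in column 5.
(3,5) is out (box 4 already has a 4).
So the only cell in column 5 that can hold 4 is (2,5).
Therefore (2,5) = 4.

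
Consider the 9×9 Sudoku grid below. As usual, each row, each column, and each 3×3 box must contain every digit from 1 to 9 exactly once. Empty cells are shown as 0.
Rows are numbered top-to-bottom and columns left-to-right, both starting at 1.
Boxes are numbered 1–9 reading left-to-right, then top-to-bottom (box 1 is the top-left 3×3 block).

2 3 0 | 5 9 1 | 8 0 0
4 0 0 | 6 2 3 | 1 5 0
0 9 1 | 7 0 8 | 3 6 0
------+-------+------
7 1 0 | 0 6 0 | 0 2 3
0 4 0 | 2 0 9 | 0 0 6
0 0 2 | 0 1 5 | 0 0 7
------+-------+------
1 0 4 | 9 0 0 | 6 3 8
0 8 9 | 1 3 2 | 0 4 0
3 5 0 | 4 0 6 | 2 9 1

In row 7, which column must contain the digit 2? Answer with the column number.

2

Consider where 2 can go in row 7.
r7c5 is out (column 5 already has a 2).
r7c6 is out (column 6 already has a 2).
So the only cell in row 7 that can hold 2 is r7c2.
That is column 2.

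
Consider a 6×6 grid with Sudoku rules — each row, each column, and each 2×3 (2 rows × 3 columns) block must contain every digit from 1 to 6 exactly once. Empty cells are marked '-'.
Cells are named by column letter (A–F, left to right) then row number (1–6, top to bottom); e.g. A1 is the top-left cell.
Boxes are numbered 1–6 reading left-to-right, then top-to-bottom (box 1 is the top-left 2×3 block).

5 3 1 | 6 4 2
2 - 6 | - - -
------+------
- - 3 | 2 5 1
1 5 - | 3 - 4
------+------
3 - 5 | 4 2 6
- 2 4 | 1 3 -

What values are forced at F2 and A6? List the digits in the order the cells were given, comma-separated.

3,6

For F2:
  Consider where 3 can go in box 2.
  D2 is out (column D already has a 3).
  E2 is out (column E already has a 3).
  So the only cell in box 2 that can hold 3 is F2.
  So F2 = 3.
For A6:
  Row 6 already contains {1, 2, 3, 4}.
  Column A already contains {1, 2, 3, 5}.
  Its 2×3 block (box 5) already contains {2, 3, 4, 5}.
  The only value from 1–6 not eliminated is 6, so A6 = 6.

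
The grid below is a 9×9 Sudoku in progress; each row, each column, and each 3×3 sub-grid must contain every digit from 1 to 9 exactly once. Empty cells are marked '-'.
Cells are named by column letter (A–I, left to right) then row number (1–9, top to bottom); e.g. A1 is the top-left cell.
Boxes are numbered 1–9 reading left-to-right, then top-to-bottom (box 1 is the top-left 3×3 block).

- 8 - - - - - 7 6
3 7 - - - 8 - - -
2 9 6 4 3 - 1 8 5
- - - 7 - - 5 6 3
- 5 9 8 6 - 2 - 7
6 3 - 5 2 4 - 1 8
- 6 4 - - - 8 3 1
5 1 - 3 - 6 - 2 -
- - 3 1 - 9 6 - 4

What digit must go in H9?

5

Row 9 already contains {1, 3, 4, 6, 9}.
Column H already contains {1, 2, 3, 6, 7, 8}.
Its 3×3 block (box 9) already contains {1, 2, 3, 4, 6, 8}.
The only value from 1–9 not eliminated is 5, so H9 = 5.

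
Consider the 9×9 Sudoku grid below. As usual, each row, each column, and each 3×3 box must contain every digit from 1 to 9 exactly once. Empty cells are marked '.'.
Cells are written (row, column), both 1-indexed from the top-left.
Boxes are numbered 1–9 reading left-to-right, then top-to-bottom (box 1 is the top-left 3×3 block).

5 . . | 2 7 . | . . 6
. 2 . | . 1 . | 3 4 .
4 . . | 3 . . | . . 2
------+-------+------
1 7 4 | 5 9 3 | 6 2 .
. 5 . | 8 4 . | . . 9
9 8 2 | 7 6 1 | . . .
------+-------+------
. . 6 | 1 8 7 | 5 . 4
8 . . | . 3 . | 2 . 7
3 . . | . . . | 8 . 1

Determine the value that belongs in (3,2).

6

Cell (3,2) itself could take any of {1, 6, 9} by direct elimination.
Consider where 6 can go in column 2.
(1,2) is out (row 1 already has a 6).
(7,2) is out (row 7 already has a 6).
(8,2) is out (box 7 already has a 6).
(9,2) is out (box 7 already has a 6).
So the only cell in column 2 that can hold 6 is (3,2).
Therefore (3,2) = 6.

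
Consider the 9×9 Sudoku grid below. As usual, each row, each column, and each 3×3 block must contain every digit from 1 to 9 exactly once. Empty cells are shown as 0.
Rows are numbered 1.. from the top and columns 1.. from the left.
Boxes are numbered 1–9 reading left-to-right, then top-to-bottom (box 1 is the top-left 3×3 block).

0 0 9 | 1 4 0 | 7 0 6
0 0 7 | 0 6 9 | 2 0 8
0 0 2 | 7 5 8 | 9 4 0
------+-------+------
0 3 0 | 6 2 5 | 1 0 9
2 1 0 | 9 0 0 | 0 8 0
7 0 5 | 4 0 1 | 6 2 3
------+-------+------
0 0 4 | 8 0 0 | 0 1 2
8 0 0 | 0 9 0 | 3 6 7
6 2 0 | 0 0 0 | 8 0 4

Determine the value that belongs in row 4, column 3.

8

Row 4 already contains {1, 2, 3, 5, 6, 9}.
Column 3 already contains {2, 4, 5, 7, 9}.
Its 3×3 block (box 4) already contains {1, 2, 3, 5, 7}.
The only value from 1–9 not eliminated is 8, so row 4, column 3 = 8.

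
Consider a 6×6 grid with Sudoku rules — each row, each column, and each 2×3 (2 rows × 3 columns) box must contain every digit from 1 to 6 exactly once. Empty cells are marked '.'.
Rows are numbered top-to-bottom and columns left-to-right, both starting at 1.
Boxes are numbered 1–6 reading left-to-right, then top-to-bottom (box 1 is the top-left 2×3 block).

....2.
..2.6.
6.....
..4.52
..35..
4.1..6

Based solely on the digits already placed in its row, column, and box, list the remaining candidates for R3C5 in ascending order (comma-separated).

1,3,4

Row 3 already contains {6}.
Column 5 already contains {2, 5, 6}.
Its 2×3 block (box 4) already contains {2, 5}.
Removing those from 1–6 leaves {1, 3, 4} as the candidates for R3C5.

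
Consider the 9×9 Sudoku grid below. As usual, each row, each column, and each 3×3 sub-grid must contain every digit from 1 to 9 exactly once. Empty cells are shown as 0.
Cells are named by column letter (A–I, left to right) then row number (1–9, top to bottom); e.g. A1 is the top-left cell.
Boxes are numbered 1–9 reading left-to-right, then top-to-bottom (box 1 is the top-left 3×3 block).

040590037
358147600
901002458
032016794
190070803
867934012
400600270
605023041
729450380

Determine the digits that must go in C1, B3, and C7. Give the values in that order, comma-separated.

6,7,3

For C1:
  Row 1 already contains {3, 4, 5, 7, 9}.
  Column C already contains {1, 2, 5, 7, 8, 9}.
  Its 3×3 block (box 1) already contains {1, 3, 4, 5, 8, 9}.
  The only value from 1–9 not eliminated is 6, so C1 = 6.
For B3:
  Row 3 already contains {1, 2, 4, 5, 8, 9}.
  Column B already contains {2, 3, 4, 5, 6, 9}.
  Its 3×3 block (box 1) already contains {1, 3, 4, 5, 8, 9}.
  The only value from 1–9 not eliminated is 7, so B3 = 7.
For C7:
  Row 7 already contains {2, 4, 6, 7}.
  Column C already contains {1, 2, 5, 7, 8, 9}.
  Its 3×3 block (box 7) already contains {2, 4, 5, 6, 7, 9}.
  The only value from 1–9 not eliminated is 3, so C7 = 3.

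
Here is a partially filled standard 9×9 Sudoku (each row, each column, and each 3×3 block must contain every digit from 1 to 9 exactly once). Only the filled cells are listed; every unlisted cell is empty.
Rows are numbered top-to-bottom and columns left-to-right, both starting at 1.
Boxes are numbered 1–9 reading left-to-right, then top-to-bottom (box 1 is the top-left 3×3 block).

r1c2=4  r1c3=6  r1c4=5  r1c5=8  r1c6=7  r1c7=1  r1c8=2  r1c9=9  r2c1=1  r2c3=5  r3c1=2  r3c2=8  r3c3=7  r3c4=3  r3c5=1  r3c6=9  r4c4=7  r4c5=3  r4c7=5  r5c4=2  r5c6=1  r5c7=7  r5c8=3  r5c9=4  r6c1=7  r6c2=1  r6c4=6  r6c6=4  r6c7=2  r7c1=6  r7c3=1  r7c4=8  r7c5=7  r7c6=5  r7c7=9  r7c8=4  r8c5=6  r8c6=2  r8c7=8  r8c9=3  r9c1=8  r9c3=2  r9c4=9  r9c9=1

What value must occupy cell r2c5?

2

Cell r2c5 itself could take any of {2, 4} by direct elimination.
Consider where 2 can go in box 2.
r2c4 is out (column 4 already has a 2).
r2c6 is out (column 6 already has a 2).
So the only cell in box 2 that can hold 2 is r2c5.
Therefore r2c5 = 2.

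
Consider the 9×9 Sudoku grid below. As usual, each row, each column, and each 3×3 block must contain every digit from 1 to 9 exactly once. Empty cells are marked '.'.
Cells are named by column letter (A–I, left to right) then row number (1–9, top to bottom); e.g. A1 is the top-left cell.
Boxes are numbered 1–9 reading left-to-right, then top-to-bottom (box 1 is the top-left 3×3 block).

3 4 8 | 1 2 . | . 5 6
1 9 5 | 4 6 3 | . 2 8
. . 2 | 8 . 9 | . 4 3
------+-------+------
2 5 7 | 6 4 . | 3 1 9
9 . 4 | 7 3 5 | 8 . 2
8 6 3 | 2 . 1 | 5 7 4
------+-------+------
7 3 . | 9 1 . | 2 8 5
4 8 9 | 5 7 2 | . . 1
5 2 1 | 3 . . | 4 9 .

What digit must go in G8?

6

Row 8 already contains {1, 2, 4, 5, 7, 8, 9}.
Column G already contains {2, 3, 4, 5, 8}.
Its 3×3 block (box 9) already contains {1, 2, 4, 5, 8, 9}.
The only value from 1–9 not eliminated is 6, so G8 = 6.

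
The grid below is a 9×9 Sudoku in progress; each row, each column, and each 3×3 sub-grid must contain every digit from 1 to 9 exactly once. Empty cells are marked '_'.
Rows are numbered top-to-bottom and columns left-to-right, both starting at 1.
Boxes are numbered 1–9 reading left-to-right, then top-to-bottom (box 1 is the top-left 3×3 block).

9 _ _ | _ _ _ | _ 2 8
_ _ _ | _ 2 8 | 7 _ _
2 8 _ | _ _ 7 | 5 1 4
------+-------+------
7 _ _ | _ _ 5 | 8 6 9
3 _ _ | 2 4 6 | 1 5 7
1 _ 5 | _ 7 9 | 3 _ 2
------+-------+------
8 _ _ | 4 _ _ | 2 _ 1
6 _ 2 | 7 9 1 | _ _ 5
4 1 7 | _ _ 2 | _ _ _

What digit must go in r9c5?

Cell r9c5 itself could take any of {3, 5, 6, 8} by direct elimination.
Consider where 8 can go in column 5.
r1c5 is out (row 1 already has a 8).
r3c5 is out (row 3 already has a 8).
r4c5 is out (row 4 already has a 8).
r7c5 is out (row 7 already has a 8).
So the only cell in column 5 that can hold 8 is r9c5.
Therefore r9c5 = 8.

8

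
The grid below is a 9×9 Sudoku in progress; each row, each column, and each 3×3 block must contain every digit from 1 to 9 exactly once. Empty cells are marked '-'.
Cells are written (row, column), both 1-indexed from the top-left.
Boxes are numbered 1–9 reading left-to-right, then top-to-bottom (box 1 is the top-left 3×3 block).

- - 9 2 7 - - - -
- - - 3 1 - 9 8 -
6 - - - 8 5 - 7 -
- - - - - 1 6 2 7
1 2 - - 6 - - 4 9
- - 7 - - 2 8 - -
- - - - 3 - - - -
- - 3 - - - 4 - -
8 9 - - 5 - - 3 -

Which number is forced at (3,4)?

9

Cell (3,4) itself could take any of {4, 9} by direct elimination.
Consider where 9 can go in box 2.
(1,6) is out (row 1 already has a 9).
(2,6) is out (row 2 already has a 9).
So the only cell in box 2 that can hold 9 is (3,4).
Therefore (3,4) = 9.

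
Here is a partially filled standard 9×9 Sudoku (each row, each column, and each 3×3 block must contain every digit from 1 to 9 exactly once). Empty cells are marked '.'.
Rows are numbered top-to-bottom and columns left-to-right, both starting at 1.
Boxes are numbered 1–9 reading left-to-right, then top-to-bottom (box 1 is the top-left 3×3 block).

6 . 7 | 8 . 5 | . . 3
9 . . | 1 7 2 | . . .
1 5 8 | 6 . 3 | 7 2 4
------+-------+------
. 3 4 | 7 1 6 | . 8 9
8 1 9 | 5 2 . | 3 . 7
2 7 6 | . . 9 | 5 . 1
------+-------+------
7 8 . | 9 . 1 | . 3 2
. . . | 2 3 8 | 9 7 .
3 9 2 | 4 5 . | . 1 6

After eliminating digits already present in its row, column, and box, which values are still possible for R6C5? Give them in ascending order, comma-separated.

4,8

Row 6 already contains {1, 2, 5, 6, 7, 9}.
Column 5 already contains {1, 2, 3, 5, 7}.
Its 3×3 block (box 5) already contains {1, 2, 5, 6, 7, 9}.
Removing those from 1–9 leaves {4, 8} as the candidates for R6C5.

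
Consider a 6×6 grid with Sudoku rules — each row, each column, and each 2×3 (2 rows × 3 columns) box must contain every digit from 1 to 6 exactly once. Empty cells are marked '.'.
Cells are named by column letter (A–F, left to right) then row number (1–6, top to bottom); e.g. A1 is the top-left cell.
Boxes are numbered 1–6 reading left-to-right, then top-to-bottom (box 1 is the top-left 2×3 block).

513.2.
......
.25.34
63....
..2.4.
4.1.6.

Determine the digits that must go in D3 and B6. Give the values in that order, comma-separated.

6,5

For D3:
  Consider where 6 can go in box 4.
  D4 is out (row 4 already has a 6).
  E4 is out (row 4 already has a 6).
  F4 is out (row 4 already has a 6).
  So the only cell in box 4 that can hold 6 is D3.
  So D3 = 6.
For B6:
  Row 6 already contains {1, 4, 6}.
  Column B already contains {1, 2, 3}.
  Its 2×3 block (box 5) already contains {1, 2, 4}.
  The only value from 1–6 not eliminated is 5, so B6 = 5.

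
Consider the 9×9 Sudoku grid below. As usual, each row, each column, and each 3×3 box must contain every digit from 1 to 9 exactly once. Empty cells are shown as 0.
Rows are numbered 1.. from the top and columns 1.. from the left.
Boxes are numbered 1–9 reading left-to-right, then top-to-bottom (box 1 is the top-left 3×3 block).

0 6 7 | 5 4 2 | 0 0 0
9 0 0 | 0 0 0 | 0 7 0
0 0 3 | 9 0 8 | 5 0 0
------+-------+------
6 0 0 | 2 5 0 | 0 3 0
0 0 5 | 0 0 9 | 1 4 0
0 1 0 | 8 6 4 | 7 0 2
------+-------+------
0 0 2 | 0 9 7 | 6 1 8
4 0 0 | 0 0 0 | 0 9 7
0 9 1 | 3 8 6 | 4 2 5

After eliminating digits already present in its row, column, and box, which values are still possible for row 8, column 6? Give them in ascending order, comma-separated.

1,5

Row 8 already contains {4, 7, 9}.
Column 6 already contains {2, 4, 6, 7, 8, 9}.
Its 3×3 block (box 8) already contains {3, 6, 7, 8, 9}.
Removing those from 1–9 leaves {1, 5} as the candidates for row 8, column 6.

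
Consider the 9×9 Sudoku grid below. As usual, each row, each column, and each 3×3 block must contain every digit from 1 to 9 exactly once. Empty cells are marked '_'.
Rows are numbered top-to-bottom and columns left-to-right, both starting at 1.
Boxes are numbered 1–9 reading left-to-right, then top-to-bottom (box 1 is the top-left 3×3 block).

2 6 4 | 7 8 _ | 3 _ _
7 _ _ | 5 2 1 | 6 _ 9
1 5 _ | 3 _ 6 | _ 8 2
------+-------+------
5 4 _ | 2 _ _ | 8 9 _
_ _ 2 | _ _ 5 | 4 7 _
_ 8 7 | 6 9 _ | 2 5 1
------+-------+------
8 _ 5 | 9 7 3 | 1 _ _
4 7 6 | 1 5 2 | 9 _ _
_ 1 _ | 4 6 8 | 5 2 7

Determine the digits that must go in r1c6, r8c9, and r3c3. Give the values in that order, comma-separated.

For r1c6:
  Row 1 already contains {2, 3, 4, 6, 7, 8}.
  Column 6 already contains {1, 2, 3, 5, 6, 8}.
  Its 3×3 block (box 2) already contains {1, 2, 3, 5, 6, 7, 8}.
  The only value from 1–9 not eliminated is 9, so r1c6 = 9.
For r8c9:
  Consider where 8 can go in row 8.
  r8c8 is out (column 8 already has a 8).
  So the only cell in row 8 that can hold 8 is r8c9.
  So r8c9 = 8.
For r3c3:
  Row 3 already contains {1, 2, 3, 5, 6, 8}.
  Column 3 already contains {2, 4, 5, 6, 7}.
  Its 3×3 block (box 1) already contains {1, 2, 4, 5, 6, 7}.
  The only value from 1–9 not eliminated is 9, so r3c3 = 9.

9,8,9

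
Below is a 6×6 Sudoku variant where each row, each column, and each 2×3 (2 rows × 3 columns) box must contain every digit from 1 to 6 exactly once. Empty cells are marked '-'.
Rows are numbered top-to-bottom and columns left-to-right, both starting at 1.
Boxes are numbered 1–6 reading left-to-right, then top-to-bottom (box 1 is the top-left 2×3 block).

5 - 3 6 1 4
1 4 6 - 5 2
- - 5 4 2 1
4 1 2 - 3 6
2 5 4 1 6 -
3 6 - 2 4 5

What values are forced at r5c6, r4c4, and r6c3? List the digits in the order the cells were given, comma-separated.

For r5c6:
  Row 5 already contains {1, 2, 4, 5, 6}.
  Column 6 already contains {1, 2, 4, 5, 6}.
  Its 2×3 block (box 6) already contains {1, 2, 4, 5, 6}.
  The only value from 1–6 not eliminated is 3, so r5c6 = 3.
For r4c4:
  Row 4 already contains {1, 2, 3, 4, 6}.
  Column 4 already contains {1, 2, 4, 6}.
  Its 2×3 block (box 4) already contains {1, 2, 3, 4, 6}.
  The only value from 1–6 not eliminated is 5, so r4c4 = 5.
For r6c3:
  Row 6 already contains {2, 3, 4, 5, 6}.
  Column 3 already contains {2, 3, 4, 5, 6}.
  Its 2×3 block (box 5) already contains {2, 3, 4, 5, 6}.
  The only value from 1–6 not eliminated is 1, so r6c3 = 1.

3,5,1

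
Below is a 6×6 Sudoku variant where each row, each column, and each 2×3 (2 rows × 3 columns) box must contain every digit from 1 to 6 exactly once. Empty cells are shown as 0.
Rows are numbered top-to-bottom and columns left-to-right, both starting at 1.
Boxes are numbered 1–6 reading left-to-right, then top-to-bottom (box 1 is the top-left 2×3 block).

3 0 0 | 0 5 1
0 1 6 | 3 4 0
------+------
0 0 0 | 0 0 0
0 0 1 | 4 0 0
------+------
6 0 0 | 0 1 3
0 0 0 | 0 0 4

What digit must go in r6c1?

Cell r6c1 itself could take any of {1, 2, 5} by direct elimination.
Consider where 1 can go in column 1.
r2c1 is out (row 2 already has a 1).
r3c1 is out (box 3 already has a 1).
r4c1 is out (row 4 already has a 1).
So the only cell in column 1 that can hold 1 is r6c1.
Therefore r6c1 = 1.

1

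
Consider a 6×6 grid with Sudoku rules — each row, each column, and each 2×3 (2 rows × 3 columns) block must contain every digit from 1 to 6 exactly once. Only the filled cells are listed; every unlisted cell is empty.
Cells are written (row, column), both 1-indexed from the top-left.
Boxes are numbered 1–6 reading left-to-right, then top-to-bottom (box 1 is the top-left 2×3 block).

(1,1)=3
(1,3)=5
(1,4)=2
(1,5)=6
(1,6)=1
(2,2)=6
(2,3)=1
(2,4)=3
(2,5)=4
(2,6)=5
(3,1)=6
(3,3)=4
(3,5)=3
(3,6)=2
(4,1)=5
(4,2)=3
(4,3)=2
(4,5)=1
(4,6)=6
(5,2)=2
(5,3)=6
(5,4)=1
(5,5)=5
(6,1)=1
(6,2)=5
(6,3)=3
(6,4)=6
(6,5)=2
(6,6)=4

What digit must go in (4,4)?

4

Row 4 already contains {1, 2, 3, 5, 6}.
Column 4 already contains {1, 2, 3, 6}.
Its 2×3 block (box 4) already contains {1, 2, 3, 6}.
The only value from 1–6 not eliminated is 4, so (4,4) = 4.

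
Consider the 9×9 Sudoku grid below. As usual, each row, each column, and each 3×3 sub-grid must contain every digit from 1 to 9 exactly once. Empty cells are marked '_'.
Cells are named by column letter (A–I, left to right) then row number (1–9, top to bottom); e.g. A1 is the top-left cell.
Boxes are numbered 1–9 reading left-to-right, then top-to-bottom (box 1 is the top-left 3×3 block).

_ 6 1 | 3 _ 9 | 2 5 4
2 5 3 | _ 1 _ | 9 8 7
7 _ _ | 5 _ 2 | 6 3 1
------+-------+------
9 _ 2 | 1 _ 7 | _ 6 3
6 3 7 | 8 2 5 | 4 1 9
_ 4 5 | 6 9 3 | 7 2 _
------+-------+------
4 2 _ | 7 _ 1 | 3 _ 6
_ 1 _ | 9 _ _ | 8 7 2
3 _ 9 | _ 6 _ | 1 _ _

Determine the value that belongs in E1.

7

Cell E1 itself could take any of {7, 8} by direct elimination.
Consider where 7 can go in row 1.
A1 is out (column A already has a 7).
So the only cell in row 1 that can hold 7 is E1.
Therefore E1 = 7.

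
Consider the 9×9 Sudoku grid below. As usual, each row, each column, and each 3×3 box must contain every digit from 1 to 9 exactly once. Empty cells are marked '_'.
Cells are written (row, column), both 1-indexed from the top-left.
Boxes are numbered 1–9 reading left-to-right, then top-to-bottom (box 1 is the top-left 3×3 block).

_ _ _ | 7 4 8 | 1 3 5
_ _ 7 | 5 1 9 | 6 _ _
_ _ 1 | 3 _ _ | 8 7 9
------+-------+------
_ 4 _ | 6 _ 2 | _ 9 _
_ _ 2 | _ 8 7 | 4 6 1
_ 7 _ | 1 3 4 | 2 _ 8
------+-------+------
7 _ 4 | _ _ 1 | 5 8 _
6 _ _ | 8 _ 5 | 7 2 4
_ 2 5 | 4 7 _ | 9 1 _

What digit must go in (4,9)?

7

Cell (4,9) itself could take any of {3, 7} by direct elimination.
Consider where 7 can go in box 6.
(4,7) is out (column 7 already has a 7).
(6,8) is out (row 6 already has a 7).
So the only cell in box 6 that can hold 7 is (4,9).
Therefore (4,9) = 7.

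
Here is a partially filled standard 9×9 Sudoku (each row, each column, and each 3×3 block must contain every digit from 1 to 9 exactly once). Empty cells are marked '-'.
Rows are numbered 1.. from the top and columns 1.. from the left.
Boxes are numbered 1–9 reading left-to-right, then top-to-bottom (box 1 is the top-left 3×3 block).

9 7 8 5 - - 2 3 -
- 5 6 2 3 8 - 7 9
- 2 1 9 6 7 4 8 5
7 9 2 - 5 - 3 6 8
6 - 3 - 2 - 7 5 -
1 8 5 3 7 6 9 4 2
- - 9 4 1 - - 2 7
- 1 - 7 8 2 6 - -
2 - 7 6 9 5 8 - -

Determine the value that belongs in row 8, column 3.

4

Row 8 already contains {1, 2, 6, 7, 8}.
Column 3 already contains {1, 2, 3, 5, 6, 7, 8, 9}.
Its 3×3 block (box 7) already contains {1, 2, 7, 9}.
The only value from 1–9 not eliminated is 4, so row 8, column 3 = 4.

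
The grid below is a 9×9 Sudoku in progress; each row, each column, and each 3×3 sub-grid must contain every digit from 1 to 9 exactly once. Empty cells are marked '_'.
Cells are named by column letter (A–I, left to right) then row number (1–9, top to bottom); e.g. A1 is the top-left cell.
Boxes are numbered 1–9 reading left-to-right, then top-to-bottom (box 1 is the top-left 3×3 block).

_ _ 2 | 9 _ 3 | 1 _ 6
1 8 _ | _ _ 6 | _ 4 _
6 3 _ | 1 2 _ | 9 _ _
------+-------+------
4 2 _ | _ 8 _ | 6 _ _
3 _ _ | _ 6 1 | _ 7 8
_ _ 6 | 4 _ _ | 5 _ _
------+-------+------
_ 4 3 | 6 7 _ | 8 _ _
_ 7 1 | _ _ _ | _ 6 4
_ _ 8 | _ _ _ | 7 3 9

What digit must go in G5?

Cell G5 itself could take any of {2, 4} by direct elimination.
Consider where 4 can go in row 5.
B5 is out (column B already has a 4).
C5 is out (box 4 already has a 4).
D5 is out (column D already has a 4).
So the only cell in row 5 that can hold 4 is G5.
Therefore G5 = 4.

4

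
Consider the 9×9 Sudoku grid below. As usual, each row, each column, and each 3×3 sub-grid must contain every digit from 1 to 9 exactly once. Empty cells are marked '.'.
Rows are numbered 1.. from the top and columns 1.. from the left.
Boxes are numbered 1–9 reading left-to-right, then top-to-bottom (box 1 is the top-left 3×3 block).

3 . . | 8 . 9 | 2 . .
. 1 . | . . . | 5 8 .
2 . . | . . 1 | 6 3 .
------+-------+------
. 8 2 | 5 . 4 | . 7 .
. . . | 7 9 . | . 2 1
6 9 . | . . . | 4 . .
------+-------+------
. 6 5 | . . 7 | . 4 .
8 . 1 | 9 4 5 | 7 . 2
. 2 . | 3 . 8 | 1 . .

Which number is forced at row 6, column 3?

Cell row 6, column 3 itself could take any of {3, 7} by direct elimination.
Consider where 7 can go in row 6.
row 6, column 4 is out (column 4 already has a 7).
row 6, column 5 is out (box 5 already has a 7).
row 6, column 6 is out (column 6 already has a 7).
row 6, column 8 is out (column 8 already has a 7).
row 6, column 9 is out (box 6 already has a 7).
So the only cell in row 6 that can hold 7 is row 6, column 3.
Therefore row 6, column 3 = 7.

7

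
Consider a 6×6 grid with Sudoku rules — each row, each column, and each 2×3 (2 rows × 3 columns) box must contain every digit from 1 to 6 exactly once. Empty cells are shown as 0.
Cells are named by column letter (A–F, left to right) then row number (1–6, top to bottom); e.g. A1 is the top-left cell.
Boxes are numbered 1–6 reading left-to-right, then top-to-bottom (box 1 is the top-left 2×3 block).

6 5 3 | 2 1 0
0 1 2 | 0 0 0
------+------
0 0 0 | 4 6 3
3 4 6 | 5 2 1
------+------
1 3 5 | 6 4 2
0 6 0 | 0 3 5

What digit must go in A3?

5

Cell A3 itself could take any of {2, 5} by direct elimination.
Consider where 5 can go in box 3.
B3 is out (column B already has a 5).
C3 is out (column C already has a 5).
So the only cell in box 3 that can hold 5 is A3.
Therefore A3 = 5.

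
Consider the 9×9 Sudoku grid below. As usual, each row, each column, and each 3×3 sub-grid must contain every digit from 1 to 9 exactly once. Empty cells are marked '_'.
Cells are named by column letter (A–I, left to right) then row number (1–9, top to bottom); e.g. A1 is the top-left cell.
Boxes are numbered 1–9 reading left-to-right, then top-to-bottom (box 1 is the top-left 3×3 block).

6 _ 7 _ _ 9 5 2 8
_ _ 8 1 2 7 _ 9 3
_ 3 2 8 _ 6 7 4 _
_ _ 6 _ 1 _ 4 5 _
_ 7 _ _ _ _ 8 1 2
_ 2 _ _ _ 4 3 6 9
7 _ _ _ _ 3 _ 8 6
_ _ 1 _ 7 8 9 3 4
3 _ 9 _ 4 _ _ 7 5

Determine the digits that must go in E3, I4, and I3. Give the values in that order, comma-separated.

5,7,1

For E3:
  Row 3 already contains {2, 3, 4, 6, 7, 8}.
  Column E already contains {1, 2, 4, 7}.
  Its 3×3 block (box 2) already contains {1, 2, 6, 7, 8, 9}.
  The only value from 1–9 not eliminated is 5, so E3 = 5.
For I4:
  Row 4 already contains {1, 4, 5, 6}.
  Column I already contains {2, 3, 4, 5, 6, 8, 9}.
  Its 3×3 block (box 6) already contains {1, 2, 3, 4, 5, 6, 8, 9}.
  The only value from 1–9 not eliminated is 7, so I4 = 7.
For I3:
  Row 3 already contains {2, 3, 4, 6, 7, 8}.
  Column I already contains {2, 3, 4, 5, 6, 8, 9}.
  Its 3×3 block (box 3) already contains {2, 3, 4, 5, 7, 8, 9}.
  The only value from 1–9 not eliminated is 1, so I3 = 1.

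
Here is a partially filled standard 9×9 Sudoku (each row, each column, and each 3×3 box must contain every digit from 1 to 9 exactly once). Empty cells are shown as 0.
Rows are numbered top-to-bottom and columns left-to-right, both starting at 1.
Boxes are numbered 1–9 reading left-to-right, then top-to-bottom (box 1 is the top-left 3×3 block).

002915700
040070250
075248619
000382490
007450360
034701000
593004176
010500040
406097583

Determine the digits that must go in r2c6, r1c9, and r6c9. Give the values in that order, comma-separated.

For r2c6:
  Consider where 3 can go in box 2.
  r2c4 is out (column 4 already has a 3).
  So the only cell in box 2 that can hold 3 is r2c6.
  So r2c6 = 3.
For r1c9:
  Consider where 4 can go in column 9.
  r2c9 is out (row 2 already has a 4).
  r4c9 is out (row 4 already has a 4).
  r5c9 is out (row 5 already has a 4).
  r6c9 is out (row 6 already has a 4).
  r8c9 is out (row 8 already has a 4).
  So the only cell in column 9 that can hold 4 is r1c9.
  So r1c9 = 4.
For r6c9:
  Consider where 5 can go in row 6.
  r6c1 is out (column 1 already has a 5).
  r6c5 is out (column 5 already has a 5).
  r6c7 is out (column 7 already has a 5).
  r6c8 is out (column 8 already has a 5).
  So the only cell in row 6 that can hold 5 is r6c9.
  So r6c9 = 5.

3,4,5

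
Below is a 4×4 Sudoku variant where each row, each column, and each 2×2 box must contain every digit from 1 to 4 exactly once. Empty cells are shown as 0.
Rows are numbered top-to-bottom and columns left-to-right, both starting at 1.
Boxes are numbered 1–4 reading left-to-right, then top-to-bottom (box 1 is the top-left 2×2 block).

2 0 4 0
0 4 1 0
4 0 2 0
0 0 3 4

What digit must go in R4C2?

Cell R4C2 itself could take any of {1, 2} by direct elimination.
Consider where 2 can go in column 2.
R1C2 is out (row 1 already has a 2).
R3C2 is out (row 3 already has a 2).
So the only cell in column 2 that can hold 2 is R4C2.
Therefore R4C2 = 2.

2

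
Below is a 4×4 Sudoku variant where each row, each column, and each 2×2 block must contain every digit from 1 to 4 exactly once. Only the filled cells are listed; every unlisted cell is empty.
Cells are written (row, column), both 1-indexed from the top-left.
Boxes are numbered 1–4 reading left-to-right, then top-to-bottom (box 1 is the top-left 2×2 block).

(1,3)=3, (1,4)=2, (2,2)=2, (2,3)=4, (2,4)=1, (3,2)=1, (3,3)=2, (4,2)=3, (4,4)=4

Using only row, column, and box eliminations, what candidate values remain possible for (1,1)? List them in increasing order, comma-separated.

Row 1 already contains {2, 3}.
Column 1 already contains {}.
Its 2×2 block (box 1) already contains {2}.
Removing those from 1–4 leaves {1, 4} as the candidates for (1,1).

1,4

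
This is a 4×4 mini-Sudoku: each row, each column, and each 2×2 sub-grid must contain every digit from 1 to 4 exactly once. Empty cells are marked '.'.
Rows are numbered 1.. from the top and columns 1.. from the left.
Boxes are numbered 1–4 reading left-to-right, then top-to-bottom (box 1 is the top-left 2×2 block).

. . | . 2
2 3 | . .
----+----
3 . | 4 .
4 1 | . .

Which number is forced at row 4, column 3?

2

Cell row 4, column 3 itself could take any of {2, 3} by direct elimination.
Consider where 2 can go in row 4.
row 4, column 4 is out (column 4 already has a 2).
So the only cell in row 4 that can hold 2 is row 4, column 3.
Therefore row 4, column 3 = 2.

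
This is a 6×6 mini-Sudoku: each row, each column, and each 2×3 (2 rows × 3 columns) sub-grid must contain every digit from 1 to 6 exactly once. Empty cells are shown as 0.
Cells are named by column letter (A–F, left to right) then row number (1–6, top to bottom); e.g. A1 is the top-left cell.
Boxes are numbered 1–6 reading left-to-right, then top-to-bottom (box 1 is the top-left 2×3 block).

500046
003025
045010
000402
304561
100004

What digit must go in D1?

3

Cell D1 itself could take any of {1, 3} by direct elimination.
Consider where 3 can go in box 2.
D2 is out (row 2 already has a 3).
So the only cell in box 2 that can hold 3 is D1.
Therefore D1 = 3.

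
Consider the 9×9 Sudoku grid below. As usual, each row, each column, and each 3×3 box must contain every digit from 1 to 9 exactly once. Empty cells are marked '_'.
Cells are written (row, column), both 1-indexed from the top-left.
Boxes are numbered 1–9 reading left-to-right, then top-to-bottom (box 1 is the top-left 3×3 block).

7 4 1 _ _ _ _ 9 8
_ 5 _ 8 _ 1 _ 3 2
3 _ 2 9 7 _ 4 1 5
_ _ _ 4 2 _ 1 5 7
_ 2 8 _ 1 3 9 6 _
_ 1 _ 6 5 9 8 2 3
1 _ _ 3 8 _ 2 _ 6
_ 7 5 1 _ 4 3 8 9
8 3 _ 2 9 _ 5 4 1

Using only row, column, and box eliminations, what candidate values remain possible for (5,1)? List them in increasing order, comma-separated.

Row 5 already contains {1, 2, 3, 6, 8, 9}.
Column 1 already contains {1, 3, 7, 8}.
Its 3×3 block (box 4) already contains {1, 2, 8}.
Removing those from 1–9 leaves {4, 5} as the candidates for (5,1).

4,5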